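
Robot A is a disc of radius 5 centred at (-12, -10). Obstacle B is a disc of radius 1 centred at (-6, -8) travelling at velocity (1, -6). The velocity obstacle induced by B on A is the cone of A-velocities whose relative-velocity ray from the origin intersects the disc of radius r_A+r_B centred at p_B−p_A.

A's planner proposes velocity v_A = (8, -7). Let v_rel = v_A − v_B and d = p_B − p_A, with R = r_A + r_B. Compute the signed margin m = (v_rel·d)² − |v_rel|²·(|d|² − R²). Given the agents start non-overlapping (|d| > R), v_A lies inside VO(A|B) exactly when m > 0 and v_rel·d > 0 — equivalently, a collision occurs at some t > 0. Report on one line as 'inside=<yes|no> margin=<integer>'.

d = (6, 2),  |d|² = 40;  R = 5+1 = 6,  c = 40−6² = 4
v_rel = (7, -1),  |v_rel|² = 50;  v_rel·d = (7)·(6) + (-1)·(2) = 40
50·t² − 80·t + 4 = 0  ⇒  m = 40² − 50·4 = 1400
m = 1400 > 0,  v_rel·d = 40 > 0  ⇒  inside

inside=yes margin=1400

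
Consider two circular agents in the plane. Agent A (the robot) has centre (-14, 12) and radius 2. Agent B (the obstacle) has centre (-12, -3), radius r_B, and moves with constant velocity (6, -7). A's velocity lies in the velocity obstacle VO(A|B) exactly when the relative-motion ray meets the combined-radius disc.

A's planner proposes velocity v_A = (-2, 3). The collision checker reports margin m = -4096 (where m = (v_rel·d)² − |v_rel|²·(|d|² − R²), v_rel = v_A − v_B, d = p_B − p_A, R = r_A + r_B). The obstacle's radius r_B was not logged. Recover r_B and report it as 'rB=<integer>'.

m = -4096
d = (2, -15);  v_rel = (-8, 10),  |v_rel|² = 164
v_rel×d = (-8)·(-15) − (10)·(2) = 100
since m = R²·164 − 100²:  R² = (10000 + -4096) / 164 = 36
R = √36 = 6  ⇒  r_B = 6 − 2 = 4

rB=4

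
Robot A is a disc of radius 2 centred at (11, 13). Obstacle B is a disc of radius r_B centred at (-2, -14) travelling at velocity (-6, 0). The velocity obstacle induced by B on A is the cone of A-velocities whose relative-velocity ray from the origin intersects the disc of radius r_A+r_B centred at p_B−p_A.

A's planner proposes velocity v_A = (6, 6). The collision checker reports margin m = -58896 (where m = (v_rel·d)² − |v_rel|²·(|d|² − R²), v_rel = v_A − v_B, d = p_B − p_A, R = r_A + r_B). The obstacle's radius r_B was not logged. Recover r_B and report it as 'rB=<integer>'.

m = -58896
d = (-13, -27);  v_rel = (12, 6),  |v_rel|² = 180
v_rel×d = (12)·(-27) − (6)·(-13) = -246
since m = R²·180 − (-246)²:  R² = (60516 + -58896) / 180 = 9
R = √9 = 3  ⇒  r_B = 3 − 2 = 1

rB=1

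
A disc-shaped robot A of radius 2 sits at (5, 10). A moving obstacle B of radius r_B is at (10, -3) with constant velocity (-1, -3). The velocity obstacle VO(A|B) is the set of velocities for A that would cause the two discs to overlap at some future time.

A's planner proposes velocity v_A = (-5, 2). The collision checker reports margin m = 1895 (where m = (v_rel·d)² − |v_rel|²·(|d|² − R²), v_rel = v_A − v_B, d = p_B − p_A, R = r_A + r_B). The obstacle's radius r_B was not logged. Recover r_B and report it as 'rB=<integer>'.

m = 1895
d = (5, -13);  v_rel = (-4, 5),  |v_rel|² = 41
v_rel×d = (-4)·(-13) − (5)·(5) = 27
since m = R²·41 − 27²:  R² = (729 + 1895) / 41 = 64
R = √64 = 8  ⇒  r_B = 8 − 2 = 6

rB=6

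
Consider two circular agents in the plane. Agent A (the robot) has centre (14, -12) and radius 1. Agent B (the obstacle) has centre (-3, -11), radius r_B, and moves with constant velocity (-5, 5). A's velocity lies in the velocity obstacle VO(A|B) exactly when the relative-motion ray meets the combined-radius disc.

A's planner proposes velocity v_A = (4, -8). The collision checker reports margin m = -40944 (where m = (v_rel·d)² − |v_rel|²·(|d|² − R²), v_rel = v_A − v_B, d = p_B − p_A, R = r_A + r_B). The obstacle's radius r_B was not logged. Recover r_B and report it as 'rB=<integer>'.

m = -40944
d = (-17, 1);  v_rel = (9, -13),  |v_rel|² = 250
v_rel×d = (9)·(1) − (-13)·(-17) = -212
since m = R²·250 − (-212)²:  R² = (44944 + -40944) / 250 = 16
R = √16 = 4  ⇒  r_B = 4 − 1 = 3

rB=3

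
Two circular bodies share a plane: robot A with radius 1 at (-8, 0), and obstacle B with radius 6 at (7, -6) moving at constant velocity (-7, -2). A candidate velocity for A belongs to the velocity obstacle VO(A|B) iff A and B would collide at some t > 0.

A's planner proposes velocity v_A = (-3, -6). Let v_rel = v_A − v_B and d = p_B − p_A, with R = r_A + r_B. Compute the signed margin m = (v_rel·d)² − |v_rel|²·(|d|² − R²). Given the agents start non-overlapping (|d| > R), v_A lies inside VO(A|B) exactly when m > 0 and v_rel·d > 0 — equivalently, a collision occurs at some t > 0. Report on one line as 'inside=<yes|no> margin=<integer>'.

d = (15, -6),  |d|² = 261;  R = 1+6 = 7,  c = 261−7² = 212
v_rel = (4, -4),  |v_rel|² = 32;  v_rel·d = (4)·(15) + (-4)·(-6) = 84
32·t² − 168·t + 212 = 0  ⇒  m = 84² − 32·212 = 272
m = 272 > 0,  v_rel·d = 84 > 0  ⇒  inside

inside=yes margin=272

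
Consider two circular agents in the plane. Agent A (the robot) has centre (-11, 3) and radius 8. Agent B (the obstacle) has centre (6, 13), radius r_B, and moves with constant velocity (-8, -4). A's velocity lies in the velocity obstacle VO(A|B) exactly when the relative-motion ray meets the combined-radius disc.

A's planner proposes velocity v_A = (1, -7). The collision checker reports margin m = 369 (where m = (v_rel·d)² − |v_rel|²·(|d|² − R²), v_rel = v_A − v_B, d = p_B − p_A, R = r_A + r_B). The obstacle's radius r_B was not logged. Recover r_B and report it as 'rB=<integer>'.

m = 369
d = (17, 10);  v_rel = (9, -3),  |v_rel|² = 90
v_rel×d = (9)·(10) − (-3)·(17) = 141
since m = R²·90 − 141²:  R² = (19881 + 369) / 90 = 225
R = √225 = 15  ⇒  r_B = 15 − 8 = 7

rB=7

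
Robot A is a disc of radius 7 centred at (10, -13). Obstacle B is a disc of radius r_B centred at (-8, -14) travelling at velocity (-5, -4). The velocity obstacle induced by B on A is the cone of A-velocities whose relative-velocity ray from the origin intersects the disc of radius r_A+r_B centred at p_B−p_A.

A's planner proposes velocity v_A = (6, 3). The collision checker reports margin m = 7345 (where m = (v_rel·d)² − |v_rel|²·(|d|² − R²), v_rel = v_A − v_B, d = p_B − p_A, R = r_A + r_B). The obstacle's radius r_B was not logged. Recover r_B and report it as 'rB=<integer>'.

m = 7345
d = (-18, -1);  v_rel = (11, 7),  |v_rel|² = 170
v_rel×d = (11)·(-1) − (7)·(-18) = 115
since m = R²·170 − 115²:  R² = (13225 + 7345) / 170 = 121
R = √121 = 11  ⇒  r_B = 11 − 7 = 4

rB=4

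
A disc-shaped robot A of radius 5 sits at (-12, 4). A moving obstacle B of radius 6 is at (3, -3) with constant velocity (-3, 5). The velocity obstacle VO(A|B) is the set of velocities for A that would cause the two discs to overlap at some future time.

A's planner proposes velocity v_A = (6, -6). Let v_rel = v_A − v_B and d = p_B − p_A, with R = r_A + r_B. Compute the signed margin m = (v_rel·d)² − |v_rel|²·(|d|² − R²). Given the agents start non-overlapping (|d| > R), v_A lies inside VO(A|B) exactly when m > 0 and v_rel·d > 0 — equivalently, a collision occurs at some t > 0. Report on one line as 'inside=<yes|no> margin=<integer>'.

d = (15, -7),  |d|² = 274;  R = 5+6 = 11,  c = 274−11² = 153
v_rel = (9, -11),  |v_rel|² = 202;  v_rel·d = (9)·(15) + (-11)·(-7) = 212
202·t² − 424·t + 153 = 0  ⇒  m = 212² − 202·153 = 14038
m = 14038 > 0,  v_rel·d = 212 > 0  ⇒  inside

inside=yes margin=14038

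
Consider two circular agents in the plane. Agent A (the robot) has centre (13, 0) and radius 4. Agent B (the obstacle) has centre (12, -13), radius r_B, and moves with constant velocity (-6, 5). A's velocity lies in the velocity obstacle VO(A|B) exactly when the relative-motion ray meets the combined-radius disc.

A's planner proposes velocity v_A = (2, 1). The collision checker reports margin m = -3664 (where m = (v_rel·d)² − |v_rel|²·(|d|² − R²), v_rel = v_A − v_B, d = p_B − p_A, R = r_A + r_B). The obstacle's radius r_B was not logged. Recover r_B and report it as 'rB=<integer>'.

m = -3664
d = (-1, -13);  v_rel = (8, -4),  |v_rel|² = 80
v_rel×d = (8)·(-13) − (-4)·(-1) = -108
since m = R²·80 − (-108)²:  R² = (11664 + -3664) / 80 = 100
R = √100 = 10  ⇒  r_B = 10 − 4 = 6

rB=6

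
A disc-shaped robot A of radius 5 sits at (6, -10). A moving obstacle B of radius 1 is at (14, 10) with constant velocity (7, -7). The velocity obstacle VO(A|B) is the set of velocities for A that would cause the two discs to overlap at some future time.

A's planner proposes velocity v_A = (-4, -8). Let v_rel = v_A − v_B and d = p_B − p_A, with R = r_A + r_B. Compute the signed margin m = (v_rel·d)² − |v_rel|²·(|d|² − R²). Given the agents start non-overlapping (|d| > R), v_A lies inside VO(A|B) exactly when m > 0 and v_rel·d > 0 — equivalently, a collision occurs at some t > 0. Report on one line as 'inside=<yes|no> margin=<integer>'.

d = (8, 20),  |d|² = 464;  R = 5+1 = 6,  c = 464−6² = 428
v_rel = (-11, -1),  |v_rel|² = 122;  v_rel·d = (-11)·(8) + (-1)·(20) = -108
122·t² + 216·t + 428 = 0  ⇒  m = (-108)² − 122·428 = -40552
m = -40552 < 0,  v_rel·d = -108 < 0  ⇒  outside

inside=no margin=-40552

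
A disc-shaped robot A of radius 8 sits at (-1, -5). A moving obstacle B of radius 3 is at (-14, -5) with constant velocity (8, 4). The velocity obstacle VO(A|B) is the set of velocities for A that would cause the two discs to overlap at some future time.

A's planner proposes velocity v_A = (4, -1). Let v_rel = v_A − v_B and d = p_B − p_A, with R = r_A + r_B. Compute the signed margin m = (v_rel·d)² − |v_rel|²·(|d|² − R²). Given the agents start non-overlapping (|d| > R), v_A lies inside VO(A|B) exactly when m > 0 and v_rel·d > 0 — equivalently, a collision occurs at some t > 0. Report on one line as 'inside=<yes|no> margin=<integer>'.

d = (-13, 0),  |d|² = 169;  R = 8+3 = 11,  c = 169−11² = 48
v_rel = (-4, -5),  |v_rel|² = 41;  v_rel·d = (-4)·(-13) + (-5)·(0) = 52
41·t² − 104·t + 48 = 0  ⇒  m = 52² − 41·48 = 736
m = 736 > 0,  v_rel·d = 52 > 0  ⇒  inside

inside=yes margin=736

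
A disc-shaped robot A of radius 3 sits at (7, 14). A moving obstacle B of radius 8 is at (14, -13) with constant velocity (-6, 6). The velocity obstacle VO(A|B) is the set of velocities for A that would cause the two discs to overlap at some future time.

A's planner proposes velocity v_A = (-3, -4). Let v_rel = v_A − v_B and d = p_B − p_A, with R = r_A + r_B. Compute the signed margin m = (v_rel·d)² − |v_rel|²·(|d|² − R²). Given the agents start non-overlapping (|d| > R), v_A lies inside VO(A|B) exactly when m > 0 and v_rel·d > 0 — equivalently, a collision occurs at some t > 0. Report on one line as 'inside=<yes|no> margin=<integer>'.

d = (7, -27),  |d|² = 778;  R = 3+8 = 11,  c = 778−11² = 657
v_rel = (3, -10),  |v_rel|² = 109;  v_rel·d = (3)·(7) + (-10)·(-27) = 291
109·t² − 582·t + 657 = 0  ⇒  m = 291² − 109·657 = 13068
m = 13068 > 0,  v_rel·d = 291 > 0  ⇒  inside

inside=yes margin=13068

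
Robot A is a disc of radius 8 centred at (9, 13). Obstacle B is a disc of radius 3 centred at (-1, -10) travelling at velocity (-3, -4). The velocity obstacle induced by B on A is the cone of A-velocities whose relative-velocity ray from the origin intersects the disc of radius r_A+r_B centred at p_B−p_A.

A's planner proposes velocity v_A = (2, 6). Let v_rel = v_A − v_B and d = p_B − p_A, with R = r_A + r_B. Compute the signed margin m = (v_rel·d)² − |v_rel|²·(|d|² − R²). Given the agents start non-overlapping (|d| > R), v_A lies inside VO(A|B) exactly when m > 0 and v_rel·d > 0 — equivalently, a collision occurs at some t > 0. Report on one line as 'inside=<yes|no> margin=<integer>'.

d = (-10, -23),  |d|² = 629;  R = 8+3 = 11,  c = 629−11² = 508
v_rel = (5, 10),  |v_rel|² = 125;  v_rel·d = (5)·(-10) + (10)·(-23) = -280
125·t² + 560·t + 508 = 0  ⇒  m = (-280)² − 125·508 = 14900
m = 14900 > 0,  v_rel·d = -280 < 0  ⇒  outside

inside=no margin=14900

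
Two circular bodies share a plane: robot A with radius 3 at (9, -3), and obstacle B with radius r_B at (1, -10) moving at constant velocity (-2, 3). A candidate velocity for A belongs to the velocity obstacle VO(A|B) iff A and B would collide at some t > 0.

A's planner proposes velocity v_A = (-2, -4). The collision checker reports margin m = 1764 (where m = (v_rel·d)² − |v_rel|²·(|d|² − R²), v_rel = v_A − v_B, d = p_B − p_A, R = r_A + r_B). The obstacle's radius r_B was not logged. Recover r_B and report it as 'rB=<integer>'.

m = 1764
d = (-8, -7);  v_rel = (0, -7),  |v_rel|² = 49
v_rel×d = (0)·(-7) − (-7)·(-8) = -56
since m = R²·49 − (-56)²:  R² = (3136 + 1764) / 49 = 100
R = √100 = 10  ⇒  r_B = 10 − 3 = 7

rB=7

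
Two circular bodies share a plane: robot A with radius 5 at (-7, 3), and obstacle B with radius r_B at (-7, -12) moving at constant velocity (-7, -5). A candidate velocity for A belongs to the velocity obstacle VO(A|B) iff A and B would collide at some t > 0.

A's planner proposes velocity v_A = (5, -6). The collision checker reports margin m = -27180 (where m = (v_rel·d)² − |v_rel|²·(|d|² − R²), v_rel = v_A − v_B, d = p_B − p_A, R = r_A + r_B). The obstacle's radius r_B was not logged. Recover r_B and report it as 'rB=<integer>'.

m = -27180
d = (0, -15);  v_rel = (12, -1),  |v_rel|² = 145
v_rel×d = (12)·(-15) − (-1)·(0) = -180
since m = R²·145 − (-180)²:  R² = (32400 + -27180) / 145 = 36
R = √36 = 6  ⇒  r_B = 6 − 5 = 1

rB=1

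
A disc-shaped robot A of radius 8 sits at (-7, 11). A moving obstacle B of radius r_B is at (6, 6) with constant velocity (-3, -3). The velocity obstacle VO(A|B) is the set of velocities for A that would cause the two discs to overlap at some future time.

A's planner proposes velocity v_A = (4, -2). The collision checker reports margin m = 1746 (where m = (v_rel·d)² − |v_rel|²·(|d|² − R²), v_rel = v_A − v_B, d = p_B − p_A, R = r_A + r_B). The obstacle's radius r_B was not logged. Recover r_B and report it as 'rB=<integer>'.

m = 1746
d = (13, -5);  v_rel = (7, 1),  |v_rel|² = 50
v_rel×d = (7)·(-5) − (1)·(13) = -48
since m = R²·50 − (-48)²:  R² = (2304 + 1746) / 50 = 81
R = √81 = 9  ⇒  r_B = 9 − 8 = 1

rB=1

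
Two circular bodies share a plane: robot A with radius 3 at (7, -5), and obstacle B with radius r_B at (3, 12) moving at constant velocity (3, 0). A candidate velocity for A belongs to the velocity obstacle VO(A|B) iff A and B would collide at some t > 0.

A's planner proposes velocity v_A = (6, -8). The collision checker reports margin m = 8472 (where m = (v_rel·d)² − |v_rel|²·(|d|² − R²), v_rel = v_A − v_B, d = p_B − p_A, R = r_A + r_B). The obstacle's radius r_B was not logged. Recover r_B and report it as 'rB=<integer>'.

m = 8472
d = (-4, 17);  v_rel = (3, -8),  |v_rel|² = 73
v_rel×d = (3)·(17) − (-8)·(-4) = 19
since m = R²·73 − 19²:  R² = (361 + 8472) / 73 = 121
R = √121 = 11  ⇒  r_B = 11 − 3 = 8

rB=8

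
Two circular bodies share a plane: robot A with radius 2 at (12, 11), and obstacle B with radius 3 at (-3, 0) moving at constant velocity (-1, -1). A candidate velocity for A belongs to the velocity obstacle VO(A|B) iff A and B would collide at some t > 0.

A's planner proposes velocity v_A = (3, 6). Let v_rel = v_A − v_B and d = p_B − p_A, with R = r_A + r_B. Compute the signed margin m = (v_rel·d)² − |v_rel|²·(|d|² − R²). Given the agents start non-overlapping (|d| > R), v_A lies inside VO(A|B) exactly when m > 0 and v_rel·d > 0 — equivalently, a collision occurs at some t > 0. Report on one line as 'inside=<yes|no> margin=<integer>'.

d = (-15, -11),  |d|² = 346;  R = 2+3 = 5,  c = 346−5² = 321
v_rel = (4, 7),  |v_rel|² = 65;  v_rel·d = (4)·(-15) + (7)·(-11) = -137
65·t² + 274·t + 321 = 0  ⇒  m = (-137)² − 65·321 = -2096
m = -2096 < 0,  v_rel·d = -137 < 0  ⇒  outside

inside=no margin=-2096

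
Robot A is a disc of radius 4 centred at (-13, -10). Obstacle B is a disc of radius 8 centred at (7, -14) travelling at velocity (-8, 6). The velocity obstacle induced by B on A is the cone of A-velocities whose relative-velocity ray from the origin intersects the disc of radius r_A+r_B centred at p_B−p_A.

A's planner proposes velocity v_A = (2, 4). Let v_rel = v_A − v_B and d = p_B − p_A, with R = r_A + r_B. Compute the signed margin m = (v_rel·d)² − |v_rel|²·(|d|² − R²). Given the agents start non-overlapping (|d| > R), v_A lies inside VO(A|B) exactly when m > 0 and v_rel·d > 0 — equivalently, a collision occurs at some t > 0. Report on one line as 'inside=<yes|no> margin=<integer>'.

d = (20, -4),  |d|² = 416;  R = 4+8 = 12,  c = 416−12² = 272
v_rel = (10, -2),  |v_rel|² = 104;  v_rel·d = (10)·(20) + (-2)·(-4) = 208
104·t² − 416·t + 272 = 0  ⇒  m = 208² − 104·272 = 14976
m = 14976 > 0,  v_rel·d = 208 > 0  ⇒  inside

inside=yes margin=14976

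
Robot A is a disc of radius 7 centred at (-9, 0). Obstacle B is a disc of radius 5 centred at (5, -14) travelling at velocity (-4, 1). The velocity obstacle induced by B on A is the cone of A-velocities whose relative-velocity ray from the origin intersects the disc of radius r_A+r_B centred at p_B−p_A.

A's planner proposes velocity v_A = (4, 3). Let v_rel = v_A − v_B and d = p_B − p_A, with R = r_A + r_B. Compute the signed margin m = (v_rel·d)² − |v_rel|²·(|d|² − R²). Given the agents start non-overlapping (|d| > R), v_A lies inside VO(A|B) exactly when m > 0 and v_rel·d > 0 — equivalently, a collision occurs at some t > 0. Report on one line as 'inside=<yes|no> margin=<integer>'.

d = (14, -14),  |d|² = 392;  R = 7+5 = 12,  c = 392−12² = 248
v_rel = (8, 2),  |v_rel|² = 68;  v_rel·d = (8)·(14) + (2)·(-14) = 84
68·t² − 168·t + 248 = 0  ⇒  m = 84² − 68·248 = -9808
m = -9808 < 0,  v_rel·d = 84 > 0  ⇒  outside

inside=no margin=-9808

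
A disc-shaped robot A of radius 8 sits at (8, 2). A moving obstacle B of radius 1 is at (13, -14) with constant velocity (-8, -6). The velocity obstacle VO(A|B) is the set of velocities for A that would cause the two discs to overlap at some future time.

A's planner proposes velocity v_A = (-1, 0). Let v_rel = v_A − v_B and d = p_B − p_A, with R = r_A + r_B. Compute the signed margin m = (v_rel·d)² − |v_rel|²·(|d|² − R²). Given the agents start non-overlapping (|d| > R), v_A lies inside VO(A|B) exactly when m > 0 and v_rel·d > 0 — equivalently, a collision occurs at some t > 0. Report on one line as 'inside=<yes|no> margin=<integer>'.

d = (5, -16),  |d|² = 281;  R = 8+1 = 9,  c = 281−9² = 200
v_rel = (7, 6),  |v_rel|² = 85;  v_rel·d = (7)·(5) + (6)·(-16) = -61
85·t² + 122·t + 200 = 0  ⇒  m = (-61)² − 85·200 = -13279
m = -13279 < 0,  v_rel·d = -61 < 0  ⇒  outside

inside=no margin=-13279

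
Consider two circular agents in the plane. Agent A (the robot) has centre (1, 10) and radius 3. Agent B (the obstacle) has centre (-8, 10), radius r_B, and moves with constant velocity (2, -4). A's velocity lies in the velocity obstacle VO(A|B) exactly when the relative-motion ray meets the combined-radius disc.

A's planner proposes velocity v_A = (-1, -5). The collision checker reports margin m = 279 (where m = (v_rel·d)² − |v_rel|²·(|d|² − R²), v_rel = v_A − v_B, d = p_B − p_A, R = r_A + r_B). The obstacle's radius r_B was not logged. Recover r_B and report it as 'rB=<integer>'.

m = 279
d = (-9, 0);  v_rel = (-3, -1),  |v_rel|² = 10
v_rel×d = (-3)·(0) − (-1)·(-9) = -9
since m = R²·10 − (-9)²:  R² = (81 + 279) / 10 = 36
R = √36 = 6  ⇒  r_B = 6 − 3 = 3

rB=3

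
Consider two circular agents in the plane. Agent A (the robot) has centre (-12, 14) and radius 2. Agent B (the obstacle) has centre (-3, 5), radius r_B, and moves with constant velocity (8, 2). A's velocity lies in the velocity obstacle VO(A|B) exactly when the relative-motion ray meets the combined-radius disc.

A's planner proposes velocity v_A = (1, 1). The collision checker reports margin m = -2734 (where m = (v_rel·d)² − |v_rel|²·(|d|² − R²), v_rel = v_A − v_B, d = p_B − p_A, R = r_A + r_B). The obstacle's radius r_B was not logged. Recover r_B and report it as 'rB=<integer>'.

m = -2734
d = (9, -9);  v_rel = (-7, -1),  |v_rel|² = 50
v_rel×d = (-7)·(-9) − (-1)·(9) = 72
since m = R²·50 − 72²:  R² = (5184 + -2734) / 50 = 49
R = √49 = 7  ⇒  r_B = 7 − 2 = 5

rB=5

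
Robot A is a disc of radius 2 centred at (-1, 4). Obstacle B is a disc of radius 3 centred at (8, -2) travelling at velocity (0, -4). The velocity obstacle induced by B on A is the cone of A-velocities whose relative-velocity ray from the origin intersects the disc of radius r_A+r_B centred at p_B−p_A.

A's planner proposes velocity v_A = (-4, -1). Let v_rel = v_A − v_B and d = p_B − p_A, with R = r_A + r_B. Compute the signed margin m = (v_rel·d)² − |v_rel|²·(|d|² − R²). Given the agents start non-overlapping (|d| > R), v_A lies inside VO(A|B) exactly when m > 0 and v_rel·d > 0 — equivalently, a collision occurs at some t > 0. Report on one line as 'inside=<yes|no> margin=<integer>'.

d = (9, -6),  |d|² = 117;  R = 2+3 = 5,  c = 117−5² = 92
v_rel = (-4, 3),  |v_rel|² = 25;  v_rel·d = (-4)·(9) + (3)·(-6) = -54
25·t² + 108·t + 92 = 0  ⇒  m = (-54)² − 25·92 = 616
m = 616 > 0,  v_rel·d = -54 < 0  ⇒  outside

inside=no margin=616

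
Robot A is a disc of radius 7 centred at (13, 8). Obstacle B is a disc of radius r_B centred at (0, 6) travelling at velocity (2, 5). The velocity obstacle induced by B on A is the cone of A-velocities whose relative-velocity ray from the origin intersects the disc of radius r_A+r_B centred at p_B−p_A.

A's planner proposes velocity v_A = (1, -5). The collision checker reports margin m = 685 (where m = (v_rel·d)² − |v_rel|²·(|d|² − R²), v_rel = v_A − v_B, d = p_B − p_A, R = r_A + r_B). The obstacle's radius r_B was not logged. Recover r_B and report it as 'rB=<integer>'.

m = 685
d = (-13, -2);  v_rel = (-1, -10),  |v_rel|² = 101
v_rel×d = (-1)·(-2) − (-10)·(-13) = -128
since m = R²·101 − (-128)²:  R² = (16384 + 685) / 101 = 169
R = √169 = 13  ⇒  r_B = 13 − 7 = 6

rB=6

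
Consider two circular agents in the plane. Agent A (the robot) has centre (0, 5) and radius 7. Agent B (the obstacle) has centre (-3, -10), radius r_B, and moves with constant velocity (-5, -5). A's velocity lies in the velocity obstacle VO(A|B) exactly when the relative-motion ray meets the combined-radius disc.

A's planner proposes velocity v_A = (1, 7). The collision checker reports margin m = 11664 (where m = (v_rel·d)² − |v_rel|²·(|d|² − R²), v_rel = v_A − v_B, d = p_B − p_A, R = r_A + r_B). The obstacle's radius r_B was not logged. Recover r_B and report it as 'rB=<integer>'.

m = 11664
d = (-3, -15);  v_rel = (6, 12),  |v_rel|² = 180
v_rel×d = (6)·(-15) − (12)·(-3) = -54
since m = R²·180 − (-54)²:  R² = (2916 + 11664) / 180 = 81
R = √81 = 9  ⇒  r_B = 9 − 7 = 2

rB=2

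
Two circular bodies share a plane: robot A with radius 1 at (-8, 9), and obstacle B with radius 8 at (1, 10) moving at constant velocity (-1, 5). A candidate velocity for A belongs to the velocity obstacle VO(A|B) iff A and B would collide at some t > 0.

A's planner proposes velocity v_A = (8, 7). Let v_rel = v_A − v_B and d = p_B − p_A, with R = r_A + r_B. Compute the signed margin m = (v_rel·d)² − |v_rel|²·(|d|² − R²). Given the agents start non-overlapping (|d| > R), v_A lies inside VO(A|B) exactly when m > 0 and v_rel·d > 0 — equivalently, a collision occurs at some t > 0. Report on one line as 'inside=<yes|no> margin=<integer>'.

d = (9, 1),  |d|² = 82;  R = 1+8 = 9,  c = 82−9² = 1
v_rel = (9, 2),  |v_rel|² = 85;  v_rel·d = (9)·(9) + (2)·(1) = 83
85·t² − 166·t + 1 = 0  ⇒  m = 83² − 85·1 = 6804
m = 6804 > 0,  v_rel·d = 83 > 0  ⇒  inside

inside=yes margin=6804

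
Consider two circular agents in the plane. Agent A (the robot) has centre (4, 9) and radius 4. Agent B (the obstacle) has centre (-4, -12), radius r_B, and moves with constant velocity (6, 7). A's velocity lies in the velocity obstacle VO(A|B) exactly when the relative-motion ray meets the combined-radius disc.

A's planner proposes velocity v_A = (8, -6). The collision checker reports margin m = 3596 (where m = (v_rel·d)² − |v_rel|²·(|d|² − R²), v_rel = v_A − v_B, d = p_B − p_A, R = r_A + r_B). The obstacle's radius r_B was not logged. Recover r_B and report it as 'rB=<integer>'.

m = 3596
d = (-8, -21);  v_rel = (2, -13),  |v_rel|² = 173
v_rel×d = (2)·(-21) − (-13)·(-8) = -146
since m = R²·173 − (-146)²:  R² = (21316 + 3596) / 173 = 144
R = √144 = 12  ⇒  r_B = 12 − 4 = 8

rB=8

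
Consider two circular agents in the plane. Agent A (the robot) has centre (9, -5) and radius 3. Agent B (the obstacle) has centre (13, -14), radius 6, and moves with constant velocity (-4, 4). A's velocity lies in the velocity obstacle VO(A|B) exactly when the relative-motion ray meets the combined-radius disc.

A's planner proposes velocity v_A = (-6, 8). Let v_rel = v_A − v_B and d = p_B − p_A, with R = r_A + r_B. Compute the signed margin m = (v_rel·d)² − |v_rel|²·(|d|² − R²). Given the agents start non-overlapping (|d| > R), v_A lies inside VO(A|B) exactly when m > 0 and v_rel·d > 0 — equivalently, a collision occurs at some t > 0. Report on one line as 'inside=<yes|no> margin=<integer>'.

d = (4, -9),  |d|² = 97;  R = 3+6 = 9,  c = 97−9² = 16
v_rel = (-2, 4),  |v_rel|² = 20;  v_rel·d = (-2)·(4) + (4)·(-9) = -44
20·t² + 88·t + 16 = 0  ⇒  m = (-44)² − 20·16 = 1616
m = 1616 > 0,  v_rel·d = -44 < 0  ⇒  outside

inside=no margin=1616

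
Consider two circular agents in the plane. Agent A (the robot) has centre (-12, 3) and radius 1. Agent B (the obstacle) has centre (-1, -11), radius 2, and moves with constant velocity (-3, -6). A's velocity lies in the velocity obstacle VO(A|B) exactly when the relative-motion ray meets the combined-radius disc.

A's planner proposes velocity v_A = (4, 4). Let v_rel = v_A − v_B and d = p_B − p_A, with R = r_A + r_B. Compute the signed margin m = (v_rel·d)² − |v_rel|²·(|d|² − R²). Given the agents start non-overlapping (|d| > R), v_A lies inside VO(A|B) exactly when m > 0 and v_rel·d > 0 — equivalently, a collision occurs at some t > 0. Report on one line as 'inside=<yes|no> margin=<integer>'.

d = (11, -14),  |d|² = 317;  R = 1+2 = 3,  c = 317−3² = 308
v_rel = (7, 10),  |v_rel|² = 149;  v_rel·d = (7)·(11) + (10)·(-14) = -63
149·t² + 126·t + 308 = 0  ⇒  m = (-63)² − 149·308 = -41923
m = -41923 < 0,  v_rel·d = -63 < 0  ⇒  outside

inside=no margin=-41923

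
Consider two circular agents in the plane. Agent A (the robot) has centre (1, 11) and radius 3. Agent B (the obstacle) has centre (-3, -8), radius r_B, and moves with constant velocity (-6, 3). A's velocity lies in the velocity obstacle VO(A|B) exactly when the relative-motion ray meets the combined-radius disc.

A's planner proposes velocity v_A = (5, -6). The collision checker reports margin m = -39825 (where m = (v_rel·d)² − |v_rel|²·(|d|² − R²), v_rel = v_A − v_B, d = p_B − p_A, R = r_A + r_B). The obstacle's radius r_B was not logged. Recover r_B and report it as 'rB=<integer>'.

m = -39825
d = (-4, -19);  v_rel = (11, -9),  |v_rel|² = 202
v_rel×d = (11)·(-19) − (-9)·(-4) = -245
since m = R²·202 − (-245)²:  R² = (60025 + -39825) / 202 = 100
R = √100 = 10  ⇒  r_B = 10 − 3 = 7

rB=7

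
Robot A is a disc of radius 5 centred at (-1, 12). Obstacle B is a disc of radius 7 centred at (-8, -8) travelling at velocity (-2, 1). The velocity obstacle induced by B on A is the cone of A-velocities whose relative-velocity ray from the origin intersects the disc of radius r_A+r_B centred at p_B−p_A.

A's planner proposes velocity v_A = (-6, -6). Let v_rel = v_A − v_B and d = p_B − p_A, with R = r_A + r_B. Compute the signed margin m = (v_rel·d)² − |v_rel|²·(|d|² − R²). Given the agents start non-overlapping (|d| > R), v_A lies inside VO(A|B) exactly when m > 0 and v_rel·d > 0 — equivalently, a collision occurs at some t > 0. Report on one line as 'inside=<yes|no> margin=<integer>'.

d = (-7, -20),  |d|² = 449;  R = 5+7 = 12,  c = 449−12² = 305
v_rel = (-4, -7),  |v_rel|² = 65;  v_rel·d = (-4)·(-7) + (-7)·(-20) = 168
65·t² − 336·t + 305 = 0  ⇒  m = 168² − 65·305 = 8399
m = 8399 > 0,  v_rel·d = 168 > 0  ⇒  inside

inside=yes margin=8399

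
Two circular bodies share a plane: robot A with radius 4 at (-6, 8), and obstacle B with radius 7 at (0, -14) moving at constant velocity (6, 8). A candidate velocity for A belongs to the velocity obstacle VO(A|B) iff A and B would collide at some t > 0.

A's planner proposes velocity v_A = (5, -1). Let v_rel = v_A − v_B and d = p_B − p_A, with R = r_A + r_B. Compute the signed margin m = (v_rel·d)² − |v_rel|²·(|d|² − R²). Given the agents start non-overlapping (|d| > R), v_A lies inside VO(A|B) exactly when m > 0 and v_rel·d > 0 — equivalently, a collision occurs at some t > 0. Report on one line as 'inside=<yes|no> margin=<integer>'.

d = (6, -22),  |d|² = 520;  R = 4+7 = 11,  c = 520−11² = 399
v_rel = (-1, -9),  |v_rel|² = 82;  v_rel·d = (-1)·(6) + (-9)·(-22) = 192
82·t² − 384·t + 399 = 0  ⇒  m = 192² − 82·399 = 4146
m = 4146 > 0,  v_rel·d = 192 > 0  ⇒  inside

inside=yes margin=4146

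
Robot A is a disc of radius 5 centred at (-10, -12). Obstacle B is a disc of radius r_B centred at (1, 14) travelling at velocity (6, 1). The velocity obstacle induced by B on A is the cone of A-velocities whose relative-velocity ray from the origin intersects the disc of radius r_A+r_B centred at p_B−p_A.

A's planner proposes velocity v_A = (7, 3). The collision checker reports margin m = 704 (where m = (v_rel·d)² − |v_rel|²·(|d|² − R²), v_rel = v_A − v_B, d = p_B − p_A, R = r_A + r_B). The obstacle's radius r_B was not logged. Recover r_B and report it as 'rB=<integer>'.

m = 704
d = (11, 26);  v_rel = (1, 2),  |v_rel|² = 5
v_rel×d = (1)·(26) − (2)·(11) = 4
since m = R²·5 − 4²:  R² = (16 + 704) / 5 = 144
R = √144 = 12  ⇒  r_B = 12 − 5 = 7

rB=7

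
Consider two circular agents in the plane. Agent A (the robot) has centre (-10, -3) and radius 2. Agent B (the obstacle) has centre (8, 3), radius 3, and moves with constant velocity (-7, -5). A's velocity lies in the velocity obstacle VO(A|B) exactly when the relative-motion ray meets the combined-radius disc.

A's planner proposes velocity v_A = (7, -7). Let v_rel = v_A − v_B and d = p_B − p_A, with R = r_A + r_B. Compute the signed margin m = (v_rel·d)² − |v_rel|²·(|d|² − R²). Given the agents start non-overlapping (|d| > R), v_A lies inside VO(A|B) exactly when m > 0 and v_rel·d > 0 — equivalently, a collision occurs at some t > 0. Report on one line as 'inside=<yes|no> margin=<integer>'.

d = (18, 6),  |d|² = 360;  R = 2+3 = 5,  c = 360−5² = 335
v_rel = (14, -2),  |v_rel|² = 200;  v_rel·d = (14)·(18) + (-2)·(6) = 240
200·t² − 480·t + 335 = 0  ⇒  m = 240² − 200·335 = -9400
m = -9400 < 0,  v_rel·d = 240 > 0  ⇒  outside

inside=no margin=-9400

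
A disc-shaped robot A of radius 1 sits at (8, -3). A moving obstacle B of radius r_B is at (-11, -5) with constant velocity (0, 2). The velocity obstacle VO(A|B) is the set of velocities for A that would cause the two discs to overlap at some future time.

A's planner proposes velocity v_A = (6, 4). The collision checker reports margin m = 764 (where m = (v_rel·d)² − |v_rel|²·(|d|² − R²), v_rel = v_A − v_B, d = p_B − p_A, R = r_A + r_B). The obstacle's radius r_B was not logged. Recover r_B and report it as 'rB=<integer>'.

m = 764
d = (-19, -2);  v_rel = (6, 2),  |v_rel|² = 40
v_rel×d = (6)·(-2) − (2)·(-19) = 26
since m = R²·40 − 26²:  R² = (676 + 764) / 40 = 36
R = √36 = 6  ⇒  r_B = 6 − 1 = 5

rB=5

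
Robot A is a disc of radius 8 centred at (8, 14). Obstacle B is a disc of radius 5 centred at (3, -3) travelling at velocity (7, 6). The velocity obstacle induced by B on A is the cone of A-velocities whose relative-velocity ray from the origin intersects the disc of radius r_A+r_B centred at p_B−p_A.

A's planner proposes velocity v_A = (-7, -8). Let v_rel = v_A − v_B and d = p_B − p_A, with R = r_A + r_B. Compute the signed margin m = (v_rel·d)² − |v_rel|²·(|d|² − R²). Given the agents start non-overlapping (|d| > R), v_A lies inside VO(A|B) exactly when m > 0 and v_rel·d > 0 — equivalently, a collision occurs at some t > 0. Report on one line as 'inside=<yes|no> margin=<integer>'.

d = (-5, -17),  |d|² = 314;  R = 8+5 = 13,  c = 314−13² = 145
v_rel = (-14, -14),  |v_rel|² = 392;  v_rel·d = (-14)·(-5) + (-14)·(-17) = 308
392·t² − 616·t + 145 = 0  ⇒  m = 308² − 392·145 = 38024
m = 38024 > 0,  v_rel·d = 308 > 0  ⇒  inside

inside=yes margin=38024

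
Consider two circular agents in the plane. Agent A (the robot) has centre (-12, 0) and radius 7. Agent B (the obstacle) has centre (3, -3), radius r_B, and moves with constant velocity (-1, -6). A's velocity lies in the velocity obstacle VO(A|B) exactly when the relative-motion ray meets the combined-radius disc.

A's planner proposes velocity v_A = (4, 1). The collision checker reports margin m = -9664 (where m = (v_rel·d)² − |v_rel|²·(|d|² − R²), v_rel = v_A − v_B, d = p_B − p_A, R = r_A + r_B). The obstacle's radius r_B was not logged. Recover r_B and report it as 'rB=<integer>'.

m = -9664
d = (15, -3);  v_rel = (5, 7),  |v_rel|² = 74
v_rel×d = (5)·(-3) − (7)·(15) = -120
since m = R²·74 − (-120)²:  R² = (14400 + -9664) / 74 = 64
R = √64 = 8  ⇒  r_B = 8 − 7 = 1

rB=1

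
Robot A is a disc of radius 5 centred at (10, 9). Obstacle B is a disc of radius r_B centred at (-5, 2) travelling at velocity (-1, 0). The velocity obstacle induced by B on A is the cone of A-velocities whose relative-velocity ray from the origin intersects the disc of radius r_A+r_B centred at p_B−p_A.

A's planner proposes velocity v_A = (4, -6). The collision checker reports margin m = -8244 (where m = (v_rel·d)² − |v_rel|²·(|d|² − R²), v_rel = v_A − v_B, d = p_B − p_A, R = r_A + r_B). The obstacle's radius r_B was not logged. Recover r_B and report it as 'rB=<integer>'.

m = -8244
d = (-15, -7);  v_rel = (5, -6),  |v_rel|² = 61
v_rel×d = (5)·(-7) − (-6)·(-15) = -125
since m = R²·61 − (-125)²:  R² = (15625 + -8244) / 61 = 121
R = √121 = 11  ⇒  r_B = 11 − 5 = 6

rB=6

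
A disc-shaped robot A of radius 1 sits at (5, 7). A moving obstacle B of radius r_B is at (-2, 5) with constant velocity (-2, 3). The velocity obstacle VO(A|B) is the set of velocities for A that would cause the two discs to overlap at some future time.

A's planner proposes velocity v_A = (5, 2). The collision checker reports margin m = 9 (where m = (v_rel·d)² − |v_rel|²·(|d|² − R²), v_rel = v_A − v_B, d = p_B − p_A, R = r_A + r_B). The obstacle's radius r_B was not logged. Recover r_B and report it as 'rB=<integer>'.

m = 9
d = (-7, -2);  v_rel = (7, -1),  |v_rel|² = 50
v_rel×d = (7)·(-2) − (-1)·(-7) = -21
since m = R²·50 − (-21)²:  R² = (441 + 9) / 50 = 9
R = √9 = 3  ⇒  r_B = 3 − 1 = 2

rB=2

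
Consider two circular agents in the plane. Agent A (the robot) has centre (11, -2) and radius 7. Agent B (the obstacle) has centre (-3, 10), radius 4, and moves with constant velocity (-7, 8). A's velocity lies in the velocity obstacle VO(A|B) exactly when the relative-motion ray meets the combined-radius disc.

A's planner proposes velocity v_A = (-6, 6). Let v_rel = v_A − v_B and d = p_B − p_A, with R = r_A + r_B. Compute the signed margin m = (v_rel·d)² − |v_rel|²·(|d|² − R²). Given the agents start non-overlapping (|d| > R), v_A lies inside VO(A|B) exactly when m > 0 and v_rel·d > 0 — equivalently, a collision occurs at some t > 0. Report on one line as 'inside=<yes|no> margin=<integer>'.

d = (-14, 12),  |d|² = 340;  R = 7+4 = 11,  c = 340−11² = 219
v_rel = (1, -2),  |v_rel|² = 5;  v_rel·d = (1)·(-14) + (-2)·(12) = -38
5·t² + 76·t + 219 = 0  ⇒  m = (-38)² − 5·219 = 349
m = 349 > 0,  v_rel·d = -38 < 0  ⇒  outside

inside=no margin=349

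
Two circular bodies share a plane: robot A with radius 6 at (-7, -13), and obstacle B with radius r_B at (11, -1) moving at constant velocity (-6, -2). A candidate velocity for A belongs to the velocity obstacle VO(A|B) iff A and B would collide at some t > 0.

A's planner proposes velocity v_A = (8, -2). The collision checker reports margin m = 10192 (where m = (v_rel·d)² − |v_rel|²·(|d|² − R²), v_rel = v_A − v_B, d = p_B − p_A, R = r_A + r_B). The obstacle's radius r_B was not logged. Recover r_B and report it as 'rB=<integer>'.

m = 10192
d = (18, 12);  v_rel = (14, 0),  |v_rel|² = 196
v_rel×d = (14)·(12) − (0)·(18) = 168
since m = R²·196 − 168²:  R² = (28224 + 10192) / 196 = 196
R = √196 = 14  ⇒  r_B = 14 − 6 = 8

rB=8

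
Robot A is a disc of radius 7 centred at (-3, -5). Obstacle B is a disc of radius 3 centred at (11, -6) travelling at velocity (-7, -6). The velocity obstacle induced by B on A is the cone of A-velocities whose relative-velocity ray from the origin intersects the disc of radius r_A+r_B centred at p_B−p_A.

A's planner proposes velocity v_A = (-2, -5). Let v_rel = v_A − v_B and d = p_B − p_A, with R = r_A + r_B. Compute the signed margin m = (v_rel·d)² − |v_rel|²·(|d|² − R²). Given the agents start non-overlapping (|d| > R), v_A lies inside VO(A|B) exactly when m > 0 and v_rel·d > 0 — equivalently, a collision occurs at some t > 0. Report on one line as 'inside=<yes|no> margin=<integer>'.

d = (14, -1),  |d|² = 197;  R = 7+3 = 10,  c = 197−10² = 97
v_rel = (5, 1),  |v_rel|² = 26;  v_rel·d = (5)·(14) + (1)·(-1) = 69
26·t² − 138·t + 97 = 0  ⇒  m = 69² − 26·97 = 2239
m = 2239 > 0,  v_rel·d = 69 > 0  ⇒  inside

inside=yes margin=2239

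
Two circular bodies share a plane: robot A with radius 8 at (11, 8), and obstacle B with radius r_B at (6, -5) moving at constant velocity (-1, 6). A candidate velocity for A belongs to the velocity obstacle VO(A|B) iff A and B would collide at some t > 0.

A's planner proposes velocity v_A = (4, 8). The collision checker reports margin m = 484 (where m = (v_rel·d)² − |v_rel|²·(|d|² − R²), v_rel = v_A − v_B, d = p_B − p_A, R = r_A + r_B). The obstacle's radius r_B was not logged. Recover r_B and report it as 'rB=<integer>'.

m = 484
d = (-5, -13);  v_rel = (5, 2),  |v_rel|² = 29
v_rel×d = (5)·(-13) − (2)·(-5) = -55
since m = R²·29 − (-55)²:  R² = (3025 + 484) / 29 = 121
R = √121 = 11  ⇒  r_B = 11 − 8 = 3

rB=3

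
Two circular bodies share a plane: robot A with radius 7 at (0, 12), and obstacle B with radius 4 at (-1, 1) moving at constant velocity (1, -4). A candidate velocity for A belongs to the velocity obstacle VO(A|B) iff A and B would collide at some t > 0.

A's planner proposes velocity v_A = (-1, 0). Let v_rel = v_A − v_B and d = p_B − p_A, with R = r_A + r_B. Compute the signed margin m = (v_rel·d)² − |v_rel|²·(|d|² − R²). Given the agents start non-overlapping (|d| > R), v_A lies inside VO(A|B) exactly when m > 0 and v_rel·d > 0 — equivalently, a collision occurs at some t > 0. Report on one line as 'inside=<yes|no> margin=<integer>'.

d = (-1, -11),  |d|² = 122;  R = 7+4 = 11,  c = 122−11² = 1
v_rel = (-2, 4),  |v_rel|² = 20;  v_rel·d = (-2)·(-1) + (4)·(-11) = -42
20·t² + 84·t + 1 = 0  ⇒  m = (-42)² − 20·1 = 1744
m = 1744 > 0,  v_rel·d = -42 < 0  ⇒  outside

inside=no margin=1744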